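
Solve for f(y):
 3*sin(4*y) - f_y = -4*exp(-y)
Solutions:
 f(y) = C1 - 3*cos(4*y)/4 - 4*exp(-y)


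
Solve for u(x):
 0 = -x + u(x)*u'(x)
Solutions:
 u(x) = -sqrt(C1 + x^2)
 u(x) = sqrt(C1 + x^2)


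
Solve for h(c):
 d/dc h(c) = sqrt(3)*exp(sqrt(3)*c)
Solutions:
 h(c) = C1 + exp(sqrt(3)*c)


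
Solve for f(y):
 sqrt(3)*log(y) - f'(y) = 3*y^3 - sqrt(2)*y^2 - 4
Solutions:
 f(y) = C1 - 3*y^4/4 + sqrt(2)*y^3/3 + sqrt(3)*y*log(y) - sqrt(3)*y + 4*y


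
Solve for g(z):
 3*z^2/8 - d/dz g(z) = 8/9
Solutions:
 g(z) = C1 + z^3/8 - 8*z/9


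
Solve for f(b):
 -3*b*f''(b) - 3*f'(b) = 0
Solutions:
 f(b) = C1 + C2*log(b)


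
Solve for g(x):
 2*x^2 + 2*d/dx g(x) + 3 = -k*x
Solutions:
 g(x) = C1 - k*x^2/4 - x^3/3 - 3*x/2


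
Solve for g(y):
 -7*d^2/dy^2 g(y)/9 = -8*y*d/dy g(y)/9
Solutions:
 g(y) = C1 + C2*erfi(2*sqrt(7)*y/7)


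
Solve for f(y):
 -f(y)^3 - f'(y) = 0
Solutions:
 f(y) = -sqrt(2)*sqrt(-1/(C1 - y))/2
 f(y) = sqrt(2)*sqrt(-1/(C1 - y))/2


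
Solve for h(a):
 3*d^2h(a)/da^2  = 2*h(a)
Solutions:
 h(a) = C1*exp(-sqrt(6)*a/3) + C2*exp(sqrt(6)*a/3)


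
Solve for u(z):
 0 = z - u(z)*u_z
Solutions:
 u(z) = -sqrt(C1 + z^2)
 u(z) = sqrt(C1 + z^2)


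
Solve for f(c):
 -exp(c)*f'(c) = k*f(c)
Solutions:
 f(c) = C1*exp(k*exp(-c))


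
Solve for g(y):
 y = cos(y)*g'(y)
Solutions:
 g(y) = C1 + Integral(y/cos(y), y)


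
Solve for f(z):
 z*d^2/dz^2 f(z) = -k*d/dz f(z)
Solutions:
 f(z) = C1 + z^(1 - re(k))*(C2*sin(log(z)*Abs(im(k))) + C3*cos(log(z)*im(k)))


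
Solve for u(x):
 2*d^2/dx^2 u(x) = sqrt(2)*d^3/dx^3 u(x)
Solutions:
 u(x) = C1 + C2*x + C3*exp(sqrt(2)*x)


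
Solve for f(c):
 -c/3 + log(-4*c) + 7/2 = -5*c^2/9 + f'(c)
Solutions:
 f(c) = C1 + 5*c^3/27 - c^2/6 + c*log(-c) + c*(2*log(2) + 5/2)


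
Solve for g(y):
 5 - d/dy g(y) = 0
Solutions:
 g(y) = C1 + 5*y


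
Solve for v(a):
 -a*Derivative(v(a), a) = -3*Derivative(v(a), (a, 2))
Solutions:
 v(a) = C1 + C2*erfi(sqrt(6)*a/6)


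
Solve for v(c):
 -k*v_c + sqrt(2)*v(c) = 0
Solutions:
 v(c) = C1*exp(sqrt(2)*c/k)


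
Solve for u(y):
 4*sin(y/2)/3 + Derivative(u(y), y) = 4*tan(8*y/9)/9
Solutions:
 u(y) = C1 - log(cos(8*y/9))/2 + 8*cos(y/2)/3


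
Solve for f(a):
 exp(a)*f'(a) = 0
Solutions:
 f(a) = C1


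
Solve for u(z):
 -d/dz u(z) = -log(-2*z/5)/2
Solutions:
 u(z) = C1 + z*log(-z)/2 + z*(-log(5) - 1 + log(2))/2


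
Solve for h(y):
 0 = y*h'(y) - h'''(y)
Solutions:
 h(y) = C1 + Integral(C2*airyai(y) + C3*airybi(y), y)


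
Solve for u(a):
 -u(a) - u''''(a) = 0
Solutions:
 u(a) = (C1*sin(sqrt(2)*a/2) + C2*cos(sqrt(2)*a/2))*exp(-sqrt(2)*a/2) + (C3*sin(sqrt(2)*a/2) + C4*cos(sqrt(2)*a/2))*exp(sqrt(2)*a/2)


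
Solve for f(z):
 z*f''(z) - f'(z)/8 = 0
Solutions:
 f(z) = C1 + C2*z^(9/8)


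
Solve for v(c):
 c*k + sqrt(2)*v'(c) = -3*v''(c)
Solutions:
 v(c) = C1 + C2*exp(-sqrt(2)*c/3) - sqrt(2)*c^2*k/4 + 3*c*k/2


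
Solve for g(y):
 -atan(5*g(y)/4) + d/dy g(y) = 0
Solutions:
 Integral(1/atan(5*_y/4), (_y, g(y))) = C1 + y


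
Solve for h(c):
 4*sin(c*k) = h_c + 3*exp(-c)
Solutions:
 h(c) = C1 + 3*exp(-c) - 4*cos(c*k)/k


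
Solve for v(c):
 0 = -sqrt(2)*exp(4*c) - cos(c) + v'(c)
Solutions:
 v(c) = C1 + sqrt(2)*exp(4*c)/4 + sin(c)


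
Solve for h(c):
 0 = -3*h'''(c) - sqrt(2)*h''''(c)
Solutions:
 h(c) = C1 + C2*c + C3*c^2 + C4*exp(-3*sqrt(2)*c/2)


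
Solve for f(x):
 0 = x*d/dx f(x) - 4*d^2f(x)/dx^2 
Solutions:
 f(x) = C1 + C2*erfi(sqrt(2)*x/4)


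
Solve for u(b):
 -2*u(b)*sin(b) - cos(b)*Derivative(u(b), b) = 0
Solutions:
 u(b) = C1*cos(b)^2


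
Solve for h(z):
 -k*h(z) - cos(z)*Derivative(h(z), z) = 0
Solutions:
 h(z) = C1*exp(k*(log(sin(z) - 1) - log(sin(z) + 1))/2)


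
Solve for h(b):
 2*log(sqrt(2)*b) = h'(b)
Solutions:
 h(b) = C1 + 2*b*log(b) - 2*b + b*log(2)


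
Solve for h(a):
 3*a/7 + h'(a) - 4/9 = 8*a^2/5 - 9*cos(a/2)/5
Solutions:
 h(a) = C1 + 8*a^3/15 - 3*a^2/14 + 4*a/9 - 18*sin(a/2)/5


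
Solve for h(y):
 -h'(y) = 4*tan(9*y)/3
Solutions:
 h(y) = C1 + 4*log(cos(9*y))/27


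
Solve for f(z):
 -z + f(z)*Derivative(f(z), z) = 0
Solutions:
 f(z) = -sqrt(C1 + z^2)
 f(z) = sqrt(C1 + z^2)


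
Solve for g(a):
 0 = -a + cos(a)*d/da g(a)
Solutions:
 g(a) = C1 + Integral(a/cos(a), a)


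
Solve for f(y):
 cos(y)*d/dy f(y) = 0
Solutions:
 f(y) = C1


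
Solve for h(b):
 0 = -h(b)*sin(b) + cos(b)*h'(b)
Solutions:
 h(b) = C1/cos(b)


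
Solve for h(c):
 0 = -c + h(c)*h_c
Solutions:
 h(c) = -sqrt(C1 + c^2)
 h(c) = sqrt(C1 + c^2)


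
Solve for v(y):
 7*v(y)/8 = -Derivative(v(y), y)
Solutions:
 v(y) = C1*exp(-7*y/8)


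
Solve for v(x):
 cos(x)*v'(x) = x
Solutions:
 v(x) = C1 + Integral(x/cos(x), x)


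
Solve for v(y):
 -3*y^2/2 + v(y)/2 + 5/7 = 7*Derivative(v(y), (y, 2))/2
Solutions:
 v(y) = C1*exp(-sqrt(7)*y/7) + C2*exp(sqrt(7)*y/7) + 3*y^2 + 284/7


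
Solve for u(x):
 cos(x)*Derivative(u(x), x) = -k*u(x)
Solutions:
 u(x) = C1*exp(k*(log(sin(x) - 1) - log(sin(x) + 1))/2)


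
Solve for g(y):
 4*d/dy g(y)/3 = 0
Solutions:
 g(y) = C1


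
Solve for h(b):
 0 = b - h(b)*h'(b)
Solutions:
 h(b) = -sqrt(C1 + b^2)
 h(b) = sqrt(C1 + b^2)


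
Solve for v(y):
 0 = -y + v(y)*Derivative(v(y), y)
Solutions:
 v(y) = -sqrt(C1 + y^2)
 v(y) = sqrt(C1 + y^2)


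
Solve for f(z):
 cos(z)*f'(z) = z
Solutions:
 f(z) = C1 + Integral(z/cos(z), z)


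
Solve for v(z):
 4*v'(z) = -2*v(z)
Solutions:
 v(z) = C1*exp(-z/2)


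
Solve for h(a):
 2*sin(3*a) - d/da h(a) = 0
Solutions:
 h(a) = C1 - 2*cos(3*a)/3


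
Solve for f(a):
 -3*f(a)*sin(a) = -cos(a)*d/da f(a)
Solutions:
 f(a) = C1/cos(a)^3


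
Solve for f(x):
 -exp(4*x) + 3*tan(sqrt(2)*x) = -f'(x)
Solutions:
 f(x) = C1 + exp(4*x)/4 + 3*sqrt(2)*log(cos(sqrt(2)*x))/2


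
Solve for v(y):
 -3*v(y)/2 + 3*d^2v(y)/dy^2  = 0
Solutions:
 v(y) = C1*exp(-sqrt(2)*y/2) + C2*exp(sqrt(2)*y/2)


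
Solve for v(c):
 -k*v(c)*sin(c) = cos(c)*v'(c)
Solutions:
 v(c) = C1*exp(k*log(cos(c)))


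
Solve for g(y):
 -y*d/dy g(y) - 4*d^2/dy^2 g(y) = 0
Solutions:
 g(y) = C1 + C2*erf(sqrt(2)*y/4)


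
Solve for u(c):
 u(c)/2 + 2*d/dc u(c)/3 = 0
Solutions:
 u(c) = C1*exp(-3*c/4)


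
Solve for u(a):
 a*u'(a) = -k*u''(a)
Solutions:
 u(a) = C1 + C2*sqrt(k)*erf(sqrt(2)*a*sqrt(1/k)/2)


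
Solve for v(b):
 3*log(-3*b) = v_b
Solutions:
 v(b) = C1 + 3*b*log(-b) + 3*b*(-1 + log(3))


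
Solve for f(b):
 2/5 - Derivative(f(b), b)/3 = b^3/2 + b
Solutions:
 f(b) = C1 - 3*b^4/8 - 3*b^2/2 + 6*b/5


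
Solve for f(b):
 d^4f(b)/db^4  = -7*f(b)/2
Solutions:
 f(b) = (C1*sin(14^(1/4)*b/2) + C2*cos(14^(1/4)*b/2))*exp(-14^(1/4)*b/2) + (C3*sin(14^(1/4)*b/2) + C4*cos(14^(1/4)*b/2))*exp(14^(1/4)*b/2)


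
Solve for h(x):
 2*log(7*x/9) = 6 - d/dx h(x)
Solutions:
 h(x) = C1 - 2*x*log(x) + x*log(81/49) + 8*x


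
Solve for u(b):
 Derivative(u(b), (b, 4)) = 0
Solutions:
 u(b) = C1 + C2*b + C3*b^2 + C4*b^3


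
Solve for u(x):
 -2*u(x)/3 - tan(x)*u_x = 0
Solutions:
 u(x) = C1/sin(x)^(2/3)


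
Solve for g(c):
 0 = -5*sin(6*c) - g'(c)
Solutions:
 g(c) = C1 + 5*cos(6*c)/6


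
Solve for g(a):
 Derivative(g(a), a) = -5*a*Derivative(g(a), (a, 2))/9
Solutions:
 g(a) = C1 + C2/a^(4/5)


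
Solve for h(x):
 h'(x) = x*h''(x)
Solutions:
 h(x) = C1 + C2*x^2


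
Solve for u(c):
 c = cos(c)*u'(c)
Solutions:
 u(c) = C1 + Integral(c/cos(c), c)


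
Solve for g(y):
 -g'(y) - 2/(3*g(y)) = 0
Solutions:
 g(y) = -sqrt(C1 - 12*y)/3
 g(y) = sqrt(C1 - 12*y)/3


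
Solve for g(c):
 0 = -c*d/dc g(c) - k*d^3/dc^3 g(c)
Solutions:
 g(c) = C1 + Integral(C2*airyai(c*(-1/k)^(1/3)) + C3*airybi(c*(-1/k)^(1/3)), c)


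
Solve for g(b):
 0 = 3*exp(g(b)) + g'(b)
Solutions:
 g(b) = log(1/(C1 + 3*b))


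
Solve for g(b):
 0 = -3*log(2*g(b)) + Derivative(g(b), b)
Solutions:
 -Integral(1/(log(_y) + log(2)), (_y, g(b)))/3 = C1 - b


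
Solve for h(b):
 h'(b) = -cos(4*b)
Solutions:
 h(b) = C1 - sin(4*b)/4


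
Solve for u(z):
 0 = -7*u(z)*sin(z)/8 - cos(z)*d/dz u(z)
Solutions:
 u(z) = C1*cos(z)^(7/8)


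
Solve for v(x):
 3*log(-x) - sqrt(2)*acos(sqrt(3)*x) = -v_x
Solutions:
 v(x) = C1 - 3*x*log(-x) + 3*x + sqrt(2)*(x*acos(sqrt(3)*x) - sqrt(3)*sqrt(1 - 3*x^2)/3)


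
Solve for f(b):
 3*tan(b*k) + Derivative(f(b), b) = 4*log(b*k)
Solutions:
 f(b) = C1 + 4*b*log(b*k) - 4*b - 3*Piecewise((-log(cos(b*k))/k, Ne(k, 0)), (0, True))


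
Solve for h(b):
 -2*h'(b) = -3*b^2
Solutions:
 h(b) = C1 + b^3/2


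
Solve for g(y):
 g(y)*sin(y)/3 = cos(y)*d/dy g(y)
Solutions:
 g(y) = C1/cos(y)^(1/3)


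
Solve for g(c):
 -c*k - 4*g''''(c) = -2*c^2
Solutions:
 g(c) = C1 + C2*c + C3*c^2 + C4*c^3 + c^6/720 - c^5*k/480


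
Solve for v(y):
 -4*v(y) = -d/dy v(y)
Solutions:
 v(y) = C1*exp(4*y)


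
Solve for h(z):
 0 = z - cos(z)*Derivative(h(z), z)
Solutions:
 h(z) = C1 + Integral(z/cos(z), z)


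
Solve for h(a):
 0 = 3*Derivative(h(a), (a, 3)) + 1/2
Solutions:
 h(a) = C1 + C2*a + C3*a^2 - a^3/36


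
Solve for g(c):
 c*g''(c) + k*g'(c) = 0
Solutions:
 g(c) = C1 + c^(1 - re(k))*(C2*sin(log(c)*Abs(im(k))) + C3*cos(log(c)*im(k)))


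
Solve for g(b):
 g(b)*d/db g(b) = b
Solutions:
 g(b) = -sqrt(C1 + b^2)
 g(b) = sqrt(C1 + b^2)


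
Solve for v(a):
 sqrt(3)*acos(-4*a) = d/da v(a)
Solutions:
 v(a) = C1 + sqrt(3)*(a*acos(-4*a) + sqrt(1 - 16*a^2)/4)


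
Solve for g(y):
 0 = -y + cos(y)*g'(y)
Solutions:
 g(y) = C1 + Integral(y/cos(y), y)


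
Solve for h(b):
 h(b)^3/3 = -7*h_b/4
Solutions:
 h(b) = -sqrt(42)*sqrt(-1/(C1 - 4*b))/2
 h(b) = sqrt(42)*sqrt(-1/(C1 - 4*b))/2


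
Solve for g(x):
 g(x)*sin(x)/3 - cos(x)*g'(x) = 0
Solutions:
 g(x) = C1/cos(x)^(1/3)


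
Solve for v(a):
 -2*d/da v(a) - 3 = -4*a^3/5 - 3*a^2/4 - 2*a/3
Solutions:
 v(a) = C1 + a^4/10 + a^3/8 + a^2/6 - 3*a/2


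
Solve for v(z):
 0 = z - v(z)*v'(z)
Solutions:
 v(z) = -sqrt(C1 + z^2)
 v(z) = sqrt(C1 + z^2)


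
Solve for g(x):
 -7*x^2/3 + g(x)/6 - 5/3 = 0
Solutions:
 g(x) = 14*x^2 + 10


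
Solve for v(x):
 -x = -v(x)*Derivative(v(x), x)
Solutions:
 v(x) = -sqrt(C1 + x^2)
 v(x) = sqrt(C1 + x^2)


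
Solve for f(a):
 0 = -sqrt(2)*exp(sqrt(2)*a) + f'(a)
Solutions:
 f(a) = C1 + exp(sqrt(2)*a)


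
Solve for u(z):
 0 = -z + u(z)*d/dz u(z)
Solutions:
 u(z) = -sqrt(C1 + z^2)
 u(z) = sqrt(C1 + z^2)


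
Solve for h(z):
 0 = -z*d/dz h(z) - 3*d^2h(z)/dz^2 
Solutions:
 h(z) = C1 + C2*erf(sqrt(6)*z/6)


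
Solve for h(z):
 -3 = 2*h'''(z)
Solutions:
 h(z) = C1 + C2*z + C3*z^2 - z^3/4


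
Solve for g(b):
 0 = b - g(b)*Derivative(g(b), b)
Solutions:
 g(b) = -sqrt(C1 + b^2)
 g(b) = sqrt(C1 + b^2)


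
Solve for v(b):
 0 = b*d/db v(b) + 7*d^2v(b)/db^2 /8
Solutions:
 v(b) = C1 + C2*erf(2*sqrt(7)*b/7)


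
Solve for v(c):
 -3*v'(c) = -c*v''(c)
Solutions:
 v(c) = C1 + C2*c^4


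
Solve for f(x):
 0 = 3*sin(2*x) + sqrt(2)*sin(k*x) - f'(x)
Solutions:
 f(x) = C1 - 3*cos(2*x)/2 - sqrt(2)*cos(k*x)/k


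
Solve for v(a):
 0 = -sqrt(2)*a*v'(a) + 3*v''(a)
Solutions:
 v(a) = C1 + C2*erfi(2^(3/4)*sqrt(3)*a/6)


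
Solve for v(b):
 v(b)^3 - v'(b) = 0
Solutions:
 v(b) = -sqrt(2)*sqrt(-1/(C1 + b))/2
 v(b) = sqrt(2)*sqrt(-1/(C1 + b))/2


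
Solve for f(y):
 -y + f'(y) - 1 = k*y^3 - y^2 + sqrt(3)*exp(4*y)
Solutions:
 f(y) = C1 + k*y^4/4 - y^3/3 + y^2/2 + y + sqrt(3)*exp(4*y)/4


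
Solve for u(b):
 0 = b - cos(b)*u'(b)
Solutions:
 u(b) = C1 + Integral(b/cos(b), b)


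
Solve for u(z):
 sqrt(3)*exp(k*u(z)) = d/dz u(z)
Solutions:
 u(z) = Piecewise((log(-1/(C1*k + sqrt(3)*k*z))/k, Ne(k, 0)), (nan, True))
 u(z) = Piecewise((C1 + sqrt(3)*z, Eq(k, 0)), (nan, True))


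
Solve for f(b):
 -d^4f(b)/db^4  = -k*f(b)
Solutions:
 f(b) = C1*exp(-b*k^(1/4)) + C2*exp(b*k^(1/4)) + C3*exp(-I*b*k^(1/4)) + C4*exp(I*b*k^(1/4))


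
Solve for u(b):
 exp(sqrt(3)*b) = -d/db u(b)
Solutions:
 u(b) = C1 - sqrt(3)*exp(sqrt(3)*b)/3


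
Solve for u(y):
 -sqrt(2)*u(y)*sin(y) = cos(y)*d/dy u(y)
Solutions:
 u(y) = C1*cos(y)^(sqrt(2))


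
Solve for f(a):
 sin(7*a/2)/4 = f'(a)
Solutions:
 f(a) = C1 - cos(7*a/2)/14


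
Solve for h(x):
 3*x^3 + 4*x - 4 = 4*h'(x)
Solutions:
 h(x) = C1 + 3*x^4/16 + x^2/2 - x


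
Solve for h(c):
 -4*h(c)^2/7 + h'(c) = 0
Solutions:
 h(c) = -7/(C1 + 4*c)


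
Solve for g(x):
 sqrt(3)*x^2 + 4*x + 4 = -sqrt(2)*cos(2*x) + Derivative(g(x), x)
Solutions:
 g(x) = C1 + sqrt(3)*x^3/3 + 2*x^2 + 4*x + sqrt(2)*sin(2*x)/2


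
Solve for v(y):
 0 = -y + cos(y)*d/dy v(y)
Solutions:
 v(y) = C1 + Integral(y/cos(y), y)


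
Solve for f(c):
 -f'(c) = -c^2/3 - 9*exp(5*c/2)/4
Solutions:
 f(c) = C1 + c^3/9 + 9*exp(5*c/2)/10


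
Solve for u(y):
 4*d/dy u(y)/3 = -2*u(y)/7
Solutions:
 u(y) = C1*exp(-3*y/14)


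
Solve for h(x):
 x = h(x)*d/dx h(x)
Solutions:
 h(x) = -sqrt(C1 + x^2)
 h(x) = sqrt(C1 + x^2)


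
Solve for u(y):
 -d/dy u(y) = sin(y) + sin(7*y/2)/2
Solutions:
 u(y) = C1 + cos(y) + cos(7*y/2)/7


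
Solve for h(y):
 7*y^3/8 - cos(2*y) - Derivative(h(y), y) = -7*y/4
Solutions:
 h(y) = C1 + 7*y^4/32 + 7*y^2/8 - sin(2*y)/2


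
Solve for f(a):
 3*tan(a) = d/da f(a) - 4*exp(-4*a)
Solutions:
 f(a) = C1 + 3*log(tan(a)^2 + 1)/2 - exp(-4*a)


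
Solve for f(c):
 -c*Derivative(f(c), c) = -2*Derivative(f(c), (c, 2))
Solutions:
 f(c) = C1 + C2*erfi(c/2)


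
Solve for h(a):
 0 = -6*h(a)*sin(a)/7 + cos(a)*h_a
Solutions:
 h(a) = C1/cos(a)^(6/7)


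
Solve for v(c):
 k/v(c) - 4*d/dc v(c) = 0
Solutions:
 v(c) = -sqrt(C1 + 2*c*k)/2
 v(c) = sqrt(C1 + 2*c*k)/2


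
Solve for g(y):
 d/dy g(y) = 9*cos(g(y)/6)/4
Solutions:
 -9*y/4 - 3*log(sin(g(y)/6) - 1) + 3*log(sin(g(y)/6) + 1) = C1


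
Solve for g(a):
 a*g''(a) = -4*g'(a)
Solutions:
 g(a) = C1 + C2/a^3


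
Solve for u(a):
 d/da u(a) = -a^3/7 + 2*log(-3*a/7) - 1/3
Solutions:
 u(a) = C1 - a^4/28 + 2*a*log(-a) + a*(-2*log(7) - 7/3 + 2*log(3))


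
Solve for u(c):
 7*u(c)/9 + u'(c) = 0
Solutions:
 u(c) = C1*exp(-7*c/9)


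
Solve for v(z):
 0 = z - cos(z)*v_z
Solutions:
 v(z) = C1 + Integral(z/cos(z), z)


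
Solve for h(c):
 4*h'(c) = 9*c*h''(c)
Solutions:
 h(c) = C1 + C2*c^(13/9)


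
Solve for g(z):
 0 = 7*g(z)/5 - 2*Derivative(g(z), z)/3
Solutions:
 g(z) = C1*exp(21*z/10)


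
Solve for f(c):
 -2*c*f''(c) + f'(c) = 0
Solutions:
 f(c) = C1 + C2*c^(3/2)


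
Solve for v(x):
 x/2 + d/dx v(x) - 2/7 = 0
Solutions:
 v(x) = C1 - x^2/4 + 2*x/7


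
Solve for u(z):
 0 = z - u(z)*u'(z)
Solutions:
 u(z) = -sqrt(C1 + z^2)
 u(z) = sqrt(C1 + z^2)


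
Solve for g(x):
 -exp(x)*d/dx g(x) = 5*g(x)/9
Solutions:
 g(x) = C1*exp(5*exp(-x)/9)


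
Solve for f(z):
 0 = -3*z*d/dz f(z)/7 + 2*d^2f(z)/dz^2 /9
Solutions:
 f(z) = C1 + C2*erfi(3*sqrt(21)*z/14)


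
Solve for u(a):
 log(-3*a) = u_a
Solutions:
 u(a) = C1 + a*log(-a) + a*(-1 + log(3))


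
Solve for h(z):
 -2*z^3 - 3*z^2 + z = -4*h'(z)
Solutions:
 h(z) = C1 + z^4/8 + z^3/4 - z^2/8


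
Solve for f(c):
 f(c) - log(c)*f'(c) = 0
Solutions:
 f(c) = C1*exp(li(c))


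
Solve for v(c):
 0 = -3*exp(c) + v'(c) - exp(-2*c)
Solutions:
 v(c) = C1 + 3*exp(c) - exp(-2*c)/2


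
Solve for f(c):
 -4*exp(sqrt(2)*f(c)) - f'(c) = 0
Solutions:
 f(c) = sqrt(2)*(2*log(1/(C1 + 4*c)) - log(2))/4


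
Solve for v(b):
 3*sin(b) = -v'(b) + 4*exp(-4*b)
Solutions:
 v(b) = C1 + 3*cos(b) - exp(-4*b)


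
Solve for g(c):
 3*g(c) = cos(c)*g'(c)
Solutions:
 g(c) = C1*(sin(c) + 1)^(3/2)/(sin(c) - 1)^(3/2)


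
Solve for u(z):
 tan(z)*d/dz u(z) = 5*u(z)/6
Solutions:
 u(z) = C1*sin(z)^(5/6)


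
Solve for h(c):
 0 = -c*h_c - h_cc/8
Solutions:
 h(c) = C1 + C2*erf(2*c)


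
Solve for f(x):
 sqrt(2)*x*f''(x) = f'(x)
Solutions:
 f(x) = C1 + C2*x^(sqrt(2)/2 + 1)


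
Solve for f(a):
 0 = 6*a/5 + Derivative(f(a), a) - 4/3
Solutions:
 f(a) = C1 - 3*a^2/5 + 4*a/3


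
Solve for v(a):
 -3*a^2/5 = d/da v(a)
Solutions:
 v(a) = C1 - a^3/5


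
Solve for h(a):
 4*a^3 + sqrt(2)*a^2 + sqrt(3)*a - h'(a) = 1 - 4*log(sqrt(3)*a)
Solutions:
 h(a) = C1 + a^4 + sqrt(2)*a^3/3 + sqrt(3)*a^2/2 + 4*a*log(a) - 5*a + a*log(9)


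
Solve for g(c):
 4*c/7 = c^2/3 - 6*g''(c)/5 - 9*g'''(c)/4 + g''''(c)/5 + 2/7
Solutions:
 g(c) = C1 + C2*c + C3*exp(c*(45 - sqrt(2409))/8) + C4*exp(c*(45 + sqrt(2409))/8) + 5*c^4/216 - 85*c^3/336 + 38425*c^2/24192


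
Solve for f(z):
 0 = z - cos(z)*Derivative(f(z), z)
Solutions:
 f(z) = C1 + Integral(z/cos(z), z)


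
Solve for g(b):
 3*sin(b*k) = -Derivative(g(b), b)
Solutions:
 g(b) = C1 + 3*cos(b*k)/k


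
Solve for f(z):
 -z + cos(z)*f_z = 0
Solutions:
 f(z) = C1 + Integral(z/cos(z), z)


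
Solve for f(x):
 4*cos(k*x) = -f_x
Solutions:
 f(x) = C1 - 4*sin(k*x)/k


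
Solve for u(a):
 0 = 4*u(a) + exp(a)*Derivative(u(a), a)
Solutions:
 u(a) = C1*exp(4*exp(-a))


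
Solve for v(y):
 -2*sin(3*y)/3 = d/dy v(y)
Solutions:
 v(y) = C1 + 2*cos(3*y)/9


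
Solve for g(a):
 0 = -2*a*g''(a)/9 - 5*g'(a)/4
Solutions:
 g(a) = C1 + C2/a^(37/8)


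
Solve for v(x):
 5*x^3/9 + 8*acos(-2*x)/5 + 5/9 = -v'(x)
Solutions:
 v(x) = C1 - 5*x^4/36 - 8*x*acos(-2*x)/5 - 5*x/9 - 4*sqrt(1 - 4*x^2)/5


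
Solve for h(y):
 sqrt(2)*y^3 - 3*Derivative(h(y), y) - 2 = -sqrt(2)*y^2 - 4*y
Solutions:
 h(y) = C1 + sqrt(2)*y^4/12 + sqrt(2)*y^3/9 + 2*y^2/3 - 2*y/3


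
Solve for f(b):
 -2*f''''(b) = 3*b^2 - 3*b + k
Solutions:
 f(b) = C1 + C2*b + C3*b^2 + C4*b^3 - b^6/240 + b^5/80 - b^4*k/48


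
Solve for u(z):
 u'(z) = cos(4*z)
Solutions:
 u(z) = C1 + sin(4*z)/4


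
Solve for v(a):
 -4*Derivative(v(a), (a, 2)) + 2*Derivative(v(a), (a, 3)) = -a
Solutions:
 v(a) = C1 + C2*a + C3*exp(2*a) + a^3/24 + a^2/16


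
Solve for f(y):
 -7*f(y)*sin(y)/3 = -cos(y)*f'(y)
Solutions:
 f(y) = C1/cos(y)^(7/3)


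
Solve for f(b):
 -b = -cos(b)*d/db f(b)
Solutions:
 f(b) = C1 + Integral(b/cos(b), b)


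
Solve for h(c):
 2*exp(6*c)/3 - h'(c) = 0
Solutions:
 h(c) = C1 + exp(6*c)/9


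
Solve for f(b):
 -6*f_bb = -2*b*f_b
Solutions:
 f(b) = C1 + C2*erfi(sqrt(6)*b/6)


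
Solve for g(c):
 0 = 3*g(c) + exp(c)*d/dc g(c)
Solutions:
 g(c) = C1*exp(3*exp(-c))


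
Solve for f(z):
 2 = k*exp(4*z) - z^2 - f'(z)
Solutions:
 f(z) = C1 + k*exp(4*z)/4 - z^3/3 - 2*z


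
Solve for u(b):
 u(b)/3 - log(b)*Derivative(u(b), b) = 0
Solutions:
 u(b) = C1*exp(li(b)/3)


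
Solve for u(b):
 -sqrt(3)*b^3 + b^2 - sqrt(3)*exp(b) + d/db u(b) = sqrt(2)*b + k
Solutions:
 u(b) = C1 + sqrt(3)*b^4/4 - b^3/3 + sqrt(2)*b^2/2 + b*k + sqrt(3)*exp(b)


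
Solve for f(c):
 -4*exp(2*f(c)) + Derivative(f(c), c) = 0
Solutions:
 f(c) = log(-sqrt(-1/(C1 + 4*c))) - log(2)/2
 f(c) = log(-1/(C1 + 4*c))/2 - log(2)/2


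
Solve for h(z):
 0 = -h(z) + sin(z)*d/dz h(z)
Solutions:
 h(z) = C1*sqrt(cos(z) - 1)/sqrt(cos(z) + 1)


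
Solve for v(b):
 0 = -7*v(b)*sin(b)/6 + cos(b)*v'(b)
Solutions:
 v(b) = C1/cos(b)^(7/6)


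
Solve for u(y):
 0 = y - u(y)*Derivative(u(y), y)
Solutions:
 u(y) = -sqrt(C1 + y^2)
 u(y) = sqrt(C1 + y^2)


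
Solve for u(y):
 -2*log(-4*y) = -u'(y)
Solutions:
 u(y) = C1 + 2*y*log(-y) + 2*y*(-1 + 2*log(2))


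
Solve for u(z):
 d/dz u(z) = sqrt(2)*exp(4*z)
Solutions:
 u(z) = C1 + sqrt(2)*exp(4*z)/4


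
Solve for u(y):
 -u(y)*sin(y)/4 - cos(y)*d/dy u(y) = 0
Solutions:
 u(y) = C1*cos(y)^(1/4)


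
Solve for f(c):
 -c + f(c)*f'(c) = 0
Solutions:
 f(c) = -sqrt(C1 + c^2)
 f(c) = sqrt(C1 + c^2)


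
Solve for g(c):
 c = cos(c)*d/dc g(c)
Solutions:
 g(c) = C1 + Integral(c/cos(c), c)


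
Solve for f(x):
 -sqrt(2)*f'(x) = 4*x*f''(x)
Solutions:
 f(x) = C1 + C2*x^(1 - sqrt(2)/4)


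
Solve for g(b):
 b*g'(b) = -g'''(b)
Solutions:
 g(b) = C1 + Integral(C2*airyai(-b) + C3*airybi(-b), b)


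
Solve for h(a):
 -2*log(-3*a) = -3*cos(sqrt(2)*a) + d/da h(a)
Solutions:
 h(a) = C1 - 2*a*log(-a) - 2*a*log(3) + 2*a + 3*sqrt(2)*sin(sqrt(2)*a)/2


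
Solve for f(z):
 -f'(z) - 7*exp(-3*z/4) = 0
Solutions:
 f(z) = C1 + 28*exp(-3*z/4)/3


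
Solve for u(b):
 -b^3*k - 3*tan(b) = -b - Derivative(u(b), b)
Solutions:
 u(b) = C1 + b^4*k/4 - b^2/2 - 3*log(cos(b))


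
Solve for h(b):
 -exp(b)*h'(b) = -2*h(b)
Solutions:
 h(b) = C1*exp(-2*exp(-b))


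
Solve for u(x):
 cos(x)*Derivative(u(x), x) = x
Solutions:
 u(x) = C1 + Integral(x/cos(x), x)


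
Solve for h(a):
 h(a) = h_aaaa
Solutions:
 h(a) = C1*exp(-a) + C2*exp(a) + C3*sin(a) + C4*cos(a)


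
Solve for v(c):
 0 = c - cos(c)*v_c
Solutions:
 v(c) = C1 + Integral(c/cos(c), c)


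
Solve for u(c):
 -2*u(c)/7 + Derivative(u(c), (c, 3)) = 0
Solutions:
 u(c) = C3*exp(2^(1/3)*7^(2/3)*c/7) + (C1*sin(2^(1/3)*sqrt(3)*7^(2/3)*c/14) + C2*cos(2^(1/3)*sqrt(3)*7^(2/3)*c/14))*exp(-2^(1/3)*7^(2/3)*c/14)


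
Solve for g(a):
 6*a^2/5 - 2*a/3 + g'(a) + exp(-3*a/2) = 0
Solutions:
 g(a) = C1 - 2*a^3/5 + a^2/3 + 2*exp(-3*a/2)/3


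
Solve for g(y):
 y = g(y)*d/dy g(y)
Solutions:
 g(y) = -sqrt(C1 + y^2)
 g(y) = sqrt(C1 + y^2)


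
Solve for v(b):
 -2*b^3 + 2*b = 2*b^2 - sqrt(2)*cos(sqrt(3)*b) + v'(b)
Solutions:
 v(b) = C1 - b^4/2 - 2*b^3/3 + b^2 + sqrt(6)*sin(sqrt(3)*b)/3


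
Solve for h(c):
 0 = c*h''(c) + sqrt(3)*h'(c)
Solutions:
 h(c) = C1 + C2*c^(1 - sqrt(3))


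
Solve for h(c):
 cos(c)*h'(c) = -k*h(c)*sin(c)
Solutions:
 h(c) = C1*exp(k*log(cos(c)))


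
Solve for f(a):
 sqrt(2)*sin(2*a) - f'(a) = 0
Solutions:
 f(a) = C1 - sqrt(2)*cos(2*a)/2


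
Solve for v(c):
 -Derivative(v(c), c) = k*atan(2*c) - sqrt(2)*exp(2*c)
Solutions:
 v(c) = C1 - k*(c*atan(2*c) - log(4*c^2 + 1)/4) + sqrt(2)*exp(2*c)/2


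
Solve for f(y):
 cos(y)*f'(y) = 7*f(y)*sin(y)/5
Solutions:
 f(y) = C1/cos(y)^(7/5)


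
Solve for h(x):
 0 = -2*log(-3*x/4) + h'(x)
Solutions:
 h(x) = C1 + 2*x*log(-x) + 2*x*(-2*log(2) - 1 + log(3))


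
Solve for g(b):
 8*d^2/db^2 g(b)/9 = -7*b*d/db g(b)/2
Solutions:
 g(b) = C1 + C2*erf(3*sqrt(14)*b/8)


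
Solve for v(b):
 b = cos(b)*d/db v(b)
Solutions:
 v(b) = C1 + Integral(b/cos(b), b)


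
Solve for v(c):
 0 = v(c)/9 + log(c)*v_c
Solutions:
 v(c) = C1*exp(-li(c)/9)


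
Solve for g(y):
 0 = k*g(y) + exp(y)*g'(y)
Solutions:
 g(y) = C1*exp(k*exp(-y))


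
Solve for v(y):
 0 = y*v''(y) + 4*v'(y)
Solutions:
 v(y) = C1 + C2/y^3


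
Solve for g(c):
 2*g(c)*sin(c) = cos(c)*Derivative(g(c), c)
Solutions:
 g(c) = C1/cos(c)^2


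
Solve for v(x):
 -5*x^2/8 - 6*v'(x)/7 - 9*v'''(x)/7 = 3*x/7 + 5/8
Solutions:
 v(x) = C1 + C2*sin(sqrt(6)*x/3) + C3*cos(sqrt(6)*x/3) - 35*x^3/144 - x^2/4 + 35*x/24


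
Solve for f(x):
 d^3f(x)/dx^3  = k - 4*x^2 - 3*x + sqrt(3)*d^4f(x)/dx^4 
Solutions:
 f(x) = C1 + C2*x + C3*x^2 + C4*exp(sqrt(3)*x/3) - x^5/15 + x^4*(-8*sqrt(3) - 3)/24 + x^3*(k/6 - 4 - sqrt(3)/2)


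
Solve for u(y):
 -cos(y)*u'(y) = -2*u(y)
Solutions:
 u(y) = C1*(sin(y) + 1)/(sin(y) - 1)


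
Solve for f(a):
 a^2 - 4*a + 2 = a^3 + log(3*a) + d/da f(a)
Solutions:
 f(a) = C1 - a^4/4 + a^3/3 - 2*a^2 - a*log(a) - a*log(3) + 3*a


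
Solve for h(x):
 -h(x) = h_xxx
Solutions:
 h(x) = C3*exp(-x) + (C1*sin(sqrt(3)*x/2) + C2*cos(sqrt(3)*x/2))*exp(x/2)


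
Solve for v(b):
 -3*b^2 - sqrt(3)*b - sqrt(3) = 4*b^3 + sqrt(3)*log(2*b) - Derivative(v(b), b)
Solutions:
 v(b) = C1 + b^4 + b^3 + sqrt(3)*b^2/2 + sqrt(3)*b*log(b) + sqrt(3)*b*log(2)


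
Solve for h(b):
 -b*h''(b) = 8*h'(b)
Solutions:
 h(b) = C1 + C2/b^7


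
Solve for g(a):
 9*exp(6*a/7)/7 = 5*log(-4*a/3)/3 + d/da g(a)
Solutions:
 g(a) = C1 - 5*a*log(-a)/3 + 5*a*(-2*log(2) + 1 + log(3))/3 + 3*exp(6*a/7)/2


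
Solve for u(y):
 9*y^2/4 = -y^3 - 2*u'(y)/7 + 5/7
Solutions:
 u(y) = C1 - 7*y^4/8 - 21*y^3/8 + 5*y/2


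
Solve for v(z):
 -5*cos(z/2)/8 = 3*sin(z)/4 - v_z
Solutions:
 v(z) = C1 + 5*sin(z/2)/4 - 3*cos(z)/4


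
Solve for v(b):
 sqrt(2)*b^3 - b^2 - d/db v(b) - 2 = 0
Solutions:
 v(b) = C1 + sqrt(2)*b^4/4 - b^3/3 - 2*b


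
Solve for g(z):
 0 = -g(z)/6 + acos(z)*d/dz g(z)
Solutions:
 g(z) = C1*exp(Integral(1/acos(z), z)/6)


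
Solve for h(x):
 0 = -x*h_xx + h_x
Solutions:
 h(x) = C1 + C2*x^2


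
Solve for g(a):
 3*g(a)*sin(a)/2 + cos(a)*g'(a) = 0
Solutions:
 g(a) = C1*cos(a)^(3/2)


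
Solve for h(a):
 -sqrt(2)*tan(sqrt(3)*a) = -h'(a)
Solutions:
 h(a) = C1 - sqrt(6)*log(cos(sqrt(3)*a))/3


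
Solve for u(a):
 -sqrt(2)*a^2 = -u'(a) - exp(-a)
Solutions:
 u(a) = C1 + sqrt(2)*a^3/3 + exp(-a)


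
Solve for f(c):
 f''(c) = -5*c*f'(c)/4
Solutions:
 f(c) = C1 + C2*erf(sqrt(10)*c/4)


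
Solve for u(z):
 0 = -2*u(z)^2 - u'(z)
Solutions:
 u(z) = 1/(C1 + 2*z)


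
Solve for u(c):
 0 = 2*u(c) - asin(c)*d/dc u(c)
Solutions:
 u(c) = C1*exp(2*Integral(1/asin(c), c))


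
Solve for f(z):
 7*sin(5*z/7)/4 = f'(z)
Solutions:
 f(z) = C1 - 49*cos(5*z/7)/20


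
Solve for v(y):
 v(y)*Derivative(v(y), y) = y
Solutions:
 v(y) = -sqrt(C1 + y^2)
 v(y) = sqrt(C1 + y^2)


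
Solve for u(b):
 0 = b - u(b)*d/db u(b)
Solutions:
 u(b) = -sqrt(C1 + b^2)
 u(b) = sqrt(C1 + b^2)


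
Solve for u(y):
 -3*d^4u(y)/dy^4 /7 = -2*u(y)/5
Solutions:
 u(y) = C1*exp(-14^(1/4)*15^(3/4)*y/15) + C2*exp(14^(1/4)*15^(3/4)*y/15) + C3*sin(14^(1/4)*15^(3/4)*y/15) + C4*cos(14^(1/4)*15^(3/4)*y/15)


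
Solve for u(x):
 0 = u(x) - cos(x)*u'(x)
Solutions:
 u(x) = C1*sqrt(sin(x) + 1)/sqrt(sin(x) - 1)


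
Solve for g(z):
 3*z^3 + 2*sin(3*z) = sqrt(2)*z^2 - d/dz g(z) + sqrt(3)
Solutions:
 g(z) = C1 - 3*z^4/4 + sqrt(2)*z^3/3 + sqrt(3)*z + 2*cos(3*z)/3


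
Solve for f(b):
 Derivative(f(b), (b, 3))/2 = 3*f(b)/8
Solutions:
 f(b) = C3*exp(6^(1/3)*b/2) + (C1*sin(2^(1/3)*3^(5/6)*b/4) + C2*cos(2^(1/3)*3^(5/6)*b/4))*exp(-6^(1/3)*b/4)


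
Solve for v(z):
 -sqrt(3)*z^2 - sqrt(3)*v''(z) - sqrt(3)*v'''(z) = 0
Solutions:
 v(z) = C1 + C2*z + C3*exp(-z) - z^4/12 + z^3/3 - z^2


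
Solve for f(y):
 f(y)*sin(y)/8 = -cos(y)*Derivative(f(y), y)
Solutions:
 f(y) = C1*cos(y)^(1/8)


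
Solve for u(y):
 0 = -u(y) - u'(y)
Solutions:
 u(y) = C1*exp(-y)


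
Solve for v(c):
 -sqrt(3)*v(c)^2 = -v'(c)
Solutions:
 v(c) = -1/(C1 + sqrt(3)*c)


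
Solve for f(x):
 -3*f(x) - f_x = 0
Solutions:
 f(x) = C1*exp(-3*x)


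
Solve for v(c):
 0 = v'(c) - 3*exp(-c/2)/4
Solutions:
 v(c) = C1 - 3*exp(-c/2)/2


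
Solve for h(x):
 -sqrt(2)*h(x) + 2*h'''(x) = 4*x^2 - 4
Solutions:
 h(x) = C3*exp(2^(5/6)*x/2) - 2*sqrt(2)*x^2 + (C1*sin(2^(5/6)*sqrt(3)*x/4) + C2*cos(2^(5/6)*sqrt(3)*x/4))*exp(-2^(5/6)*x/4) + 2*sqrt(2)


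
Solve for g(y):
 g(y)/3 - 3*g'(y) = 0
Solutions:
 g(y) = C1*exp(y/9)


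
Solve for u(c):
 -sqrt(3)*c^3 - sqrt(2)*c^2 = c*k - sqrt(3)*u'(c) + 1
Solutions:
 u(c) = C1 + c^4/4 + sqrt(6)*c^3/9 + sqrt(3)*c^2*k/6 + sqrt(3)*c/3


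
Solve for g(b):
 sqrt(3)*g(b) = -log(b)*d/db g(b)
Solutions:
 g(b) = C1*exp(-sqrt(3)*li(b))


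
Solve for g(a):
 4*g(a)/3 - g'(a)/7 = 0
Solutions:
 g(a) = C1*exp(28*a/3)


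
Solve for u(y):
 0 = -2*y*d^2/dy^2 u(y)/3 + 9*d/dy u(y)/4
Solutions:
 u(y) = C1 + C2*y^(35/8)


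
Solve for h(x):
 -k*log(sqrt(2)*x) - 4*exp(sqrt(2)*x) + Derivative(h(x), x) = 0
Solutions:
 h(x) = C1 + k*x*log(x) + k*x*(-1 + log(2)/2) + 2*sqrt(2)*exp(sqrt(2)*x)


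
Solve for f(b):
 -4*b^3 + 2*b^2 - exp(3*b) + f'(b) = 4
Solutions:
 f(b) = C1 + b^4 - 2*b^3/3 + 4*b + exp(3*b)/3


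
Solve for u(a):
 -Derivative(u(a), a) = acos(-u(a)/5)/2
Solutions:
 Integral(1/acos(-_y/5), (_y, u(a))) = C1 - a/2


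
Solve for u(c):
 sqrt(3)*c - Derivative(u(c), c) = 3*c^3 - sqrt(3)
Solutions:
 u(c) = C1 - 3*c^4/4 + sqrt(3)*c^2/2 + sqrt(3)*c


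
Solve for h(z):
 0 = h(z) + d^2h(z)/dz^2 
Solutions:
 h(z) = C1*sin(z) + C2*cos(z)


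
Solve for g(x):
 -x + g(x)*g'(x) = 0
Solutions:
 g(x) = -sqrt(C1 + x^2)
 g(x) = sqrt(C1 + x^2)


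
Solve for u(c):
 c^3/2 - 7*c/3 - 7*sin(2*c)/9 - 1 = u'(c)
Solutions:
 u(c) = C1 + c^4/8 - 7*c^2/6 - c + 7*cos(2*c)/18


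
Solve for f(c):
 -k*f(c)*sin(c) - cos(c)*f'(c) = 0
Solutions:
 f(c) = C1*exp(k*log(cos(c)))


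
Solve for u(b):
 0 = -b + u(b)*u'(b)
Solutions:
 u(b) = -sqrt(C1 + b^2)
 u(b) = sqrt(C1 + b^2)


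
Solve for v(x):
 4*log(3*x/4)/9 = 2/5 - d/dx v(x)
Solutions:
 v(x) = C1 - 4*x*log(x)/9 - 4*x*log(3)/9 + 8*x*log(2)/9 + 38*x/45


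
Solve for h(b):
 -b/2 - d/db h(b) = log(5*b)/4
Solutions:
 h(b) = C1 - b^2/4 - b*log(b)/4 - b*log(5)/4 + b/4


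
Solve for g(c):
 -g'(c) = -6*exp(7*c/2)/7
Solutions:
 g(c) = C1 + 12*exp(7*c/2)/49


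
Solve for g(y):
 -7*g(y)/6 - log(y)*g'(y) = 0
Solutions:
 g(y) = C1*exp(-7*li(y)/6)


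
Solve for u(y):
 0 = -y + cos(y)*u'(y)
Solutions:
 u(y) = C1 + Integral(y/cos(y), y)


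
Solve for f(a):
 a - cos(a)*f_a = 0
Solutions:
 f(a) = C1 + Integral(a/cos(a), a)


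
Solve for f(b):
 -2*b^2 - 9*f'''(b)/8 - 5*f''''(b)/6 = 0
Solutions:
 f(b) = C1 + C2*b + C3*b^2 + C4*exp(-27*b/20) - 4*b^5/135 + 80*b^4/729 - 6400*b^3/19683


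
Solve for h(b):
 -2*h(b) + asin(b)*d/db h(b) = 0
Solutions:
 h(b) = C1*exp(2*Integral(1/asin(b), b))


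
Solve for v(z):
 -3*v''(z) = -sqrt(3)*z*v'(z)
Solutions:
 v(z) = C1 + C2*erfi(sqrt(2)*3^(3/4)*z/6)


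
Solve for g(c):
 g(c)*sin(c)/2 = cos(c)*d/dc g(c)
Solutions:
 g(c) = C1/sqrt(cos(c))


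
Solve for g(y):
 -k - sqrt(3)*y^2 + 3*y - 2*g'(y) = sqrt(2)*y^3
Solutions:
 g(y) = C1 - k*y/2 - sqrt(2)*y^4/8 - sqrt(3)*y^3/6 + 3*y^2/4


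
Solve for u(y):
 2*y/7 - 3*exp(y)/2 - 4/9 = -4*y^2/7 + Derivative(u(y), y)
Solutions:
 u(y) = C1 + 4*y^3/21 + y^2/7 - 4*y/9 - 3*exp(y)/2


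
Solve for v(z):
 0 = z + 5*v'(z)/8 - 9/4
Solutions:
 v(z) = C1 - 4*z^2/5 + 18*z/5


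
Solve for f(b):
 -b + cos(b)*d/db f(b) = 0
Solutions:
 f(b) = C1 + Integral(b/cos(b), b)


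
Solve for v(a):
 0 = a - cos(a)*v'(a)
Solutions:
 v(a) = C1 + Integral(a/cos(a), a)


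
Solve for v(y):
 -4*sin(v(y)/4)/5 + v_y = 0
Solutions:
 -4*y/5 + 2*log(cos(v(y)/4) - 1) - 2*log(cos(v(y)/4) + 1) = C1


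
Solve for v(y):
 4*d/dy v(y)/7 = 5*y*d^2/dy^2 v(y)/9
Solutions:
 v(y) = C1 + C2*y^(71/35)


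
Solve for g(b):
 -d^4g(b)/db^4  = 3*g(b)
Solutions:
 g(b) = (C1*sin(sqrt(2)*3^(1/4)*b/2) + C2*cos(sqrt(2)*3^(1/4)*b/2))*exp(-sqrt(2)*3^(1/4)*b/2) + (C3*sin(sqrt(2)*3^(1/4)*b/2) + C4*cos(sqrt(2)*3^(1/4)*b/2))*exp(sqrt(2)*3^(1/4)*b/2)


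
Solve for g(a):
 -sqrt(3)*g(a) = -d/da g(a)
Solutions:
 g(a) = C1*exp(sqrt(3)*a)


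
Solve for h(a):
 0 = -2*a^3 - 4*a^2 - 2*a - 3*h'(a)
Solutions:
 h(a) = C1 - a^4/6 - 4*a^3/9 - a^2/3


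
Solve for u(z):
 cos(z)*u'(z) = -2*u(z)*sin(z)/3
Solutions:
 u(z) = C1*cos(z)^(2/3)


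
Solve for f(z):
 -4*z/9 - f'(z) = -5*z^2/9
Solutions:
 f(z) = C1 + 5*z^3/27 - 2*z^2/9


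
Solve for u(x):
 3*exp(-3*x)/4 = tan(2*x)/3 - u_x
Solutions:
 u(x) = C1 + log(tan(2*x)^2 + 1)/12 + exp(-3*x)/4


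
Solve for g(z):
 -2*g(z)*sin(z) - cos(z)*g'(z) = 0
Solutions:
 g(z) = C1*cos(z)^2


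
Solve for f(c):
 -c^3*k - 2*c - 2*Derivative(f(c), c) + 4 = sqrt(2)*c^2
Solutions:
 f(c) = C1 - c^4*k/8 - sqrt(2)*c^3/6 - c^2/2 + 2*c


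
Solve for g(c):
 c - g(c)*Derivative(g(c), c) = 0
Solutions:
 g(c) = -sqrt(C1 + c^2)
 g(c) = sqrt(C1 + c^2)


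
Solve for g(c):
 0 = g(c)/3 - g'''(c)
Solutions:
 g(c) = C3*exp(3^(2/3)*c/3) + (C1*sin(3^(1/6)*c/2) + C2*cos(3^(1/6)*c/2))*exp(-3^(2/3)*c/6)


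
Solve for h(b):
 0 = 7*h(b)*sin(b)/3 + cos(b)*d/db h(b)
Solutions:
 h(b) = C1*cos(b)^(7/3)


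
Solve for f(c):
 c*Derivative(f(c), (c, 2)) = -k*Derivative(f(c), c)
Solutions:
 f(c) = C1 + c^(1 - re(k))*(C2*sin(log(c)*Abs(im(k))) + C3*cos(log(c)*im(k)))


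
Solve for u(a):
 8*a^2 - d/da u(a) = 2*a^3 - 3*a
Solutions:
 u(a) = C1 - a^4/2 + 8*a^3/3 + 3*a^2/2


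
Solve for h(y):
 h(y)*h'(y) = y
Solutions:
 h(y) = -sqrt(C1 + y^2)
 h(y) = sqrt(C1 + y^2)


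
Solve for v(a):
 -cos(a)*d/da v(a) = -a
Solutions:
 v(a) = C1 + Integral(a/cos(a), a)


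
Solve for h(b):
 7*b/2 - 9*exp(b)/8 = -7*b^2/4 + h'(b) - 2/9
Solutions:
 h(b) = C1 + 7*b^3/12 + 7*b^2/4 + 2*b/9 - 9*exp(b)/8


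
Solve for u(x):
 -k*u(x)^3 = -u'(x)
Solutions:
 u(x) = -sqrt(2)*sqrt(-1/(C1 + k*x))/2
 u(x) = sqrt(2)*sqrt(-1/(C1 + k*x))/2


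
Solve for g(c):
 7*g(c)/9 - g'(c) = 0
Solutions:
 g(c) = C1*exp(7*c/9)


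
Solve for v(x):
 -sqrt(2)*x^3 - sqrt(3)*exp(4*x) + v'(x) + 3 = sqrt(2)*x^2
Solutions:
 v(x) = C1 + sqrt(2)*x^4/4 + sqrt(2)*x^3/3 - 3*x + sqrt(3)*exp(4*x)/4


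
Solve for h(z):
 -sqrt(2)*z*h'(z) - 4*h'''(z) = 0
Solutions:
 h(z) = C1 + Integral(C2*airyai(-sqrt(2)*z/2) + C3*airybi(-sqrt(2)*z/2), z)


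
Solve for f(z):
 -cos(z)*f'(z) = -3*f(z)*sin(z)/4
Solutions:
 f(z) = C1/cos(z)^(3/4)


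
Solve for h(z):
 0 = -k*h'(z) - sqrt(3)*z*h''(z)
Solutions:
 h(z) = C1 + z^(-sqrt(3)*re(k)/3 + 1)*(C2*sin(sqrt(3)*log(z)*Abs(im(k))/3) + C3*cos(sqrt(3)*log(z)*im(k)/3))


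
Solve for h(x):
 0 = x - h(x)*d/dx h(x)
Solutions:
 h(x) = -sqrt(C1 + x^2)
 h(x) = sqrt(C1 + x^2)


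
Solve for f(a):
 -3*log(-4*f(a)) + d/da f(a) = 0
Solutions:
 -Integral(1/(log(-_y) + 2*log(2)), (_y, f(a)))/3 = C1 - a


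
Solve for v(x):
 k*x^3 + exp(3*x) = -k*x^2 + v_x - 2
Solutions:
 v(x) = C1 + k*x^4/4 + k*x^3/3 + 2*x + exp(3*x)/3


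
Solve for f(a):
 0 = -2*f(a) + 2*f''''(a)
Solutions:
 f(a) = C1*exp(-a) + C2*exp(a) + C3*sin(a) + C4*cos(a)


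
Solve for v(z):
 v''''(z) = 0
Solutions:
 v(z) = C1 + C2*z + C3*z^2 + C4*z^3


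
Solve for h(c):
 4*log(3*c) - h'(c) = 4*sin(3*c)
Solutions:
 h(c) = C1 + 4*c*log(c) - 4*c + 4*c*log(3) + 4*cos(3*c)/3


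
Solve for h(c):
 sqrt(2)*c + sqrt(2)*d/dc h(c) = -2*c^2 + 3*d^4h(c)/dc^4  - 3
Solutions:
 h(c) = C1 + C4*exp(2^(1/6)*3^(2/3)*c/3) - sqrt(2)*c^3/3 - c^2/2 - 3*sqrt(2)*c/2 + (C2*sin(6^(1/6)*c/2) + C3*cos(6^(1/6)*c/2))*exp(-2^(1/6)*3^(2/3)*c/6)


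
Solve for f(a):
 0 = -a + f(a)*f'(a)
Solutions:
 f(a) = -sqrt(C1 + a^2)
 f(a) = sqrt(C1 + a^2)


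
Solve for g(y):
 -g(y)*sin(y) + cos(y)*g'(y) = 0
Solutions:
 g(y) = C1/cos(y)


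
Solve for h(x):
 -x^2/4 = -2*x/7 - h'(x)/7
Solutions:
 h(x) = C1 + 7*x^3/12 - x^2


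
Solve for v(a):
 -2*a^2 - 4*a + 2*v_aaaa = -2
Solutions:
 v(a) = C1 + C2*a + C3*a^2 + C4*a^3 + a^6/360 + a^5/60 - a^4/24


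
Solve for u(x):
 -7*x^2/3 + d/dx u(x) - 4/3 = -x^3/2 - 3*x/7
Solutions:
 u(x) = C1 - x^4/8 + 7*x^3/9 - 3*x^2/14 + 4*x/3


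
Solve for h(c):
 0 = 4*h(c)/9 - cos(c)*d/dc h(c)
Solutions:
 h(c) = C1*(sin(c) + 1)^(2/9)/(sin(c) - 1)^(2/9)


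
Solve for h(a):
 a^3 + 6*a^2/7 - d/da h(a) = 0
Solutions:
 h(a) = C1 + a^4/4 + 2*a^3/7


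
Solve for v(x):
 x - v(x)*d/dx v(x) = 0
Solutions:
 v(x) = -sqrt(C1 + x^2)
 v(x) = sqrt(C1 + x^2)


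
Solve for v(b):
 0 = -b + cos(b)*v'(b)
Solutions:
 v(b) = C1 + Integral(b/cos(b), b)


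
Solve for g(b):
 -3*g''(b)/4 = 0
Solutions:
 g(b) = C1 + C2*b


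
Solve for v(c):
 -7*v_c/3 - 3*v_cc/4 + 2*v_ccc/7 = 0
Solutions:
 v(c) = C1 + C2*exp(7*c*(9 - sqrt(465))/48) + C3*exp(7*c*(9 + sqrt(465))/48)


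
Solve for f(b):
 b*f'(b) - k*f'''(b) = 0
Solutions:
 f(b) = C1 + Integral(C2*airyai(b*(1/k)^(1/3)) + C3*airybi(b*(1/k)^(1/3)), b)


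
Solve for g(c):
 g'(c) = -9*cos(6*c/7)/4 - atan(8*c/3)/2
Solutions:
 g(c) = C1 - c*atan(8*c/3)/2 + 3*log(64*c^2 + 9)/32 - 21*sin(6*c/7)/8


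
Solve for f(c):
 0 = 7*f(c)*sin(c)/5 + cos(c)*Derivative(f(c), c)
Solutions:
 f(c) = C1*cos(c)^(7/5)


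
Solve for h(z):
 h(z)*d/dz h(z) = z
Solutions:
 h(z) = -sqrt(C1 + z^2)
 h(z) = sqrt(C1 + z^2)


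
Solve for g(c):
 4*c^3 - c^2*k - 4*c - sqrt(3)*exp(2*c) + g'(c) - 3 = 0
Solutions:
 g(c) = C1 - c^4 + c^3*k/3 + 2*c^2 + 3*c + sqrt(3)*exp(2*c)/2


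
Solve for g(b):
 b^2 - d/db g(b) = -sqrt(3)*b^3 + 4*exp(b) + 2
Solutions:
 g(b) = C1 + sqrt(3)*b^4/4 + b^3/3 - 2*b - 4*exp(b)


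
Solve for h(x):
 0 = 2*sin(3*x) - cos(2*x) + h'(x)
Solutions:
 h(x) = C1 + sin(2*x)/2 + 2*cos(3*x)/3


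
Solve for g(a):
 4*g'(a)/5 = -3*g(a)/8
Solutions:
 g(a) = C1*exp(-15*a/32)


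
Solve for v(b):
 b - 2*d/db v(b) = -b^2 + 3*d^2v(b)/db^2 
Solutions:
 v(b) = C1 + C2*exp(-2*b/3) + b^3/6 - b^2/2 + 3*b/2


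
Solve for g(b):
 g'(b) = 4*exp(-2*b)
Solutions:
 g(b) = C1 - 2*exp(-2*b)


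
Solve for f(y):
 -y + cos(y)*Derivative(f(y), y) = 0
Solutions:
 f(y) = C1 + Integral(y/cos(y), y)


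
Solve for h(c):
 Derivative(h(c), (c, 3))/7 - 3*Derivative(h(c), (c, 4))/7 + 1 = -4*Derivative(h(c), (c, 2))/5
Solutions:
 h(c) = C1 + C2*c + C3*exp(c*(5 - sqrt(1705))/30) + C4*exp(c*(5 + sqrt(1705))/30) - 5*c^2/8


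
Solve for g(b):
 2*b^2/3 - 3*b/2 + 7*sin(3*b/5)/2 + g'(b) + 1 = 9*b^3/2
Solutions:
 g(b) = C1 + 9*b^4/8 - 2*b^3/9 + 3*b^2/4 - b + 35*cos(3*b/5)/6


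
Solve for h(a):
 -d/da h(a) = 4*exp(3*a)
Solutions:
 h(a) = C1 - 4*exp(3*a)/3


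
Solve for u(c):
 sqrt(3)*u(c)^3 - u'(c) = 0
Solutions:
 u(c) = -sqrt(2)*sqrt(-1/(C1 + sqrt(3)*c))/2
 u(c) = sqrt(2)*sqrt(-1/(C1 + sqrt(3)*c))/2


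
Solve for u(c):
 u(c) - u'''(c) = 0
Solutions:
 u(c) = C3*exp(c) + (C1*sin(sqrt(3)*c/2) + C2*cos(sqrt(3)*c/2))*exp(-c/2)


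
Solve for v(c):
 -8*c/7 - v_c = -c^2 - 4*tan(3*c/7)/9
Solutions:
 v(c) = C1 + c^3/3 - 4*c^2/7 - 28*log(cos(3*c/7))/27


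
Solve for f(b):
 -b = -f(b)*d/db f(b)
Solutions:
 f(b) = -sqrt(C1 + b^2)
 f(b) = sqrt(C1 + b^2)


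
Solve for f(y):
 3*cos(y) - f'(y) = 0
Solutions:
 f(y) = C1 + 3*sin(y)


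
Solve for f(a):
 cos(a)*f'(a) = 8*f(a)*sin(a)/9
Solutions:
 f(a) = C1/cos(a)^(8/9)


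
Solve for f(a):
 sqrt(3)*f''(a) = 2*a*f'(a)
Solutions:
 f(a) = C1 + C2*erfi(3^(3/4)*a/3)


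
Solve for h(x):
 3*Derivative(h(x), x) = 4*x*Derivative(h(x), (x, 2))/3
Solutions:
 h(x) = C1 + C2*x^(13/4)


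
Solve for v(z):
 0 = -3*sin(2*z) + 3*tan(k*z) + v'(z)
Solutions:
 v(z) = C1 - 3*Piecewise((-log(cos(k*z))/k, Ne(k, 0)), (0, True)) - 3*cos(2*z)/2


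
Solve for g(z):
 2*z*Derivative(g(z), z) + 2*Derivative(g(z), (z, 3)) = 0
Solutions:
 g(z) = C1 + Integral(C2*airyai(-z) + C3*airybi(-z), z)


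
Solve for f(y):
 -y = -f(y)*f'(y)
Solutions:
 f(y) = -sqrt(C1 + y^2)
 f(y) = sqrt(C1 + y^2)


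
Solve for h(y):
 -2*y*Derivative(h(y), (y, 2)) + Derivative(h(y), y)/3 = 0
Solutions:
 h(y) = C1 + C2*y^(7/6)


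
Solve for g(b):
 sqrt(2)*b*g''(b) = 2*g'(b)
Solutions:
 g(b) = C1 + C2*b^(1 + sqrt(2))


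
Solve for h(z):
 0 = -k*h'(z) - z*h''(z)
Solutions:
 h(z) = C1 + z^(1 - re(k))*(C2*sin(log(z)*Abs(im(k))) + C3*cos(log(z)*im(k)))
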